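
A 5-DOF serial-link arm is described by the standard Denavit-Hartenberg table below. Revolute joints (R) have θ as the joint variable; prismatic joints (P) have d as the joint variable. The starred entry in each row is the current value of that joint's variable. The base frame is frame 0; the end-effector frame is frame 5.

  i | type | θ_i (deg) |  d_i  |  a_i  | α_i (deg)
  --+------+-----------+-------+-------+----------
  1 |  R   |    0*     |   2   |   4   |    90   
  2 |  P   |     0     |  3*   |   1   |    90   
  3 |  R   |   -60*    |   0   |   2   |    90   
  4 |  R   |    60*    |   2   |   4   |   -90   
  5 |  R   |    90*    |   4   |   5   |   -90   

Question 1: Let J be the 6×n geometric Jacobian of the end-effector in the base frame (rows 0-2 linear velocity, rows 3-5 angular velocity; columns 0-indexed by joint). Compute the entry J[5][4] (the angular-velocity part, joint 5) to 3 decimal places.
axis z_4 = (-0.4330,-0.7500,-0.5000); lever o_n−o_4 = (2.5981,-5.5000,-2.0000)
cross product → J_v[:, 4] = (-1.2500,-2.1651,4.3301)
J_ω[:, 4] = z_4
entry J[5][4] = -0.5000

-0.500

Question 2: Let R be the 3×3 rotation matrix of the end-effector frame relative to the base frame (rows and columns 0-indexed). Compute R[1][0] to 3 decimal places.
-0.500

End-effector x-axis (col 0 of R) = (0.8660,-0.5000,0.0000)
R[1][0] = -0.5000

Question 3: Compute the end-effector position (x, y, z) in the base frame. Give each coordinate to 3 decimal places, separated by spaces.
after link 1: o_1 = (4.0000, 0.0000, 2.0000)
after link 2: o_2 = (5.0000, -3.0000, 2.0000)
after link 3: o_3 = (6.0000, -1.2679, 2.0000)
after link 4: o_4 = (5.2679, 1.4641, -1.4641)
after link 5: o_5 = (7.8660, -4.0359, -3.4641)

7.866 -4.036 -3.464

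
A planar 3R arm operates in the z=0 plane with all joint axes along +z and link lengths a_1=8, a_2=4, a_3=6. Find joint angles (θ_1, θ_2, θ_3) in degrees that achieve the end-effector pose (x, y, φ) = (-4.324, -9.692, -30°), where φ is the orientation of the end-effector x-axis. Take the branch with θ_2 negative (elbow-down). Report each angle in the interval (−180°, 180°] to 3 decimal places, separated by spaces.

-134.994 -30.017 135.011

wrist centre = target − a_3·(cos φ, sin φ) = (-9.5202, -6.6920)
cos θ_2 = (135.4162−8²−4²)/(2·8·4) = 0.8659; θ_2 = -30.0169° (elbow-down)
β = atan2(-6.6920,-9.5202) = -144.8955°; ψ = atan2(-2.0010,11.4635) = -9.9016°
θ_1 = β − ψ = -134.9939°
θ_3 = φ − θ_1 − θ_2 = 135.0108° (wrapped to (-180°,180°])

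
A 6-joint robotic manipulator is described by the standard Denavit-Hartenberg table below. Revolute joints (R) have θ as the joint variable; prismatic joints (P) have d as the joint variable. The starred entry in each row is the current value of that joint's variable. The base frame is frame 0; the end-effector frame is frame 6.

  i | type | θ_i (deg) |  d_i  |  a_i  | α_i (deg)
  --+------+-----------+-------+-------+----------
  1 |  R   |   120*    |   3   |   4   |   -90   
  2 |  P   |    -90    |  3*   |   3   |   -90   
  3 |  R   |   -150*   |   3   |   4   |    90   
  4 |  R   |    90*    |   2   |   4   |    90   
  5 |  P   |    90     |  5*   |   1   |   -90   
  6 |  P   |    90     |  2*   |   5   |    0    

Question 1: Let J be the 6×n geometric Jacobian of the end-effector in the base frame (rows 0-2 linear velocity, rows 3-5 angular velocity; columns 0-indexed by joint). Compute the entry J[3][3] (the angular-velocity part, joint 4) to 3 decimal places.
axis z_3 = (0.7500,0.4330,-0.5000); lever o_n−o_3 = (1.2500,3.0311,-1.5000)
cross product → J_v[:, 3] = (0.8660,0.5000,1.7321)
J_ω[:, 3] = z_3
entry J[3][3] = 0.7500

0.750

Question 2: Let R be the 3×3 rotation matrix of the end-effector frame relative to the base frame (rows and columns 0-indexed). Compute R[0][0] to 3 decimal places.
0.433

End-effector x-axis (col 0 of R) = (0.4330,0.2500,0.8660)
R[0][0] = 0.4330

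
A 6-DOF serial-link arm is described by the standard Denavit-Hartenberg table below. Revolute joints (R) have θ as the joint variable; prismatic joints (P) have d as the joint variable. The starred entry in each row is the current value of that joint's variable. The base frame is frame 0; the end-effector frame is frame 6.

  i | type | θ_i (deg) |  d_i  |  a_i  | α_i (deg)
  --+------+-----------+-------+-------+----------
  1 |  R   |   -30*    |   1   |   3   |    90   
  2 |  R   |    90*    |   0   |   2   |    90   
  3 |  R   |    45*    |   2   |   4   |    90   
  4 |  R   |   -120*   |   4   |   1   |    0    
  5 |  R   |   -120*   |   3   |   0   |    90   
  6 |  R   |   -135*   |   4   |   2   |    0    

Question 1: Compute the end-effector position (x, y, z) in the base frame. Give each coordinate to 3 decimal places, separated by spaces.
3.514 -3.732 12.374

after link 1: o_1 = (2.5981, -1.5000, 1.0000)
after link 2: o_2 = (2.5981, -1.5000, 3.0000)
after link 3: o_3 = (2.9159, -4.9495, 5.8284)
after link 4: o_4 = (3.7569, -1.7608, 8.3033)
after link 5: o_5 = (4.8176, 0.0763, 10.4246)
after link 6: o_6 = (3.5142, -3.7317, 12.3741)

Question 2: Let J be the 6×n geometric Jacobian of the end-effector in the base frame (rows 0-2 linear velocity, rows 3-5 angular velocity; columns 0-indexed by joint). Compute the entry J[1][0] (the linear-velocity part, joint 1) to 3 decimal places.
axis z_0 = ẑ; lever o_n−o_0 = (3.5142,-3.7317,12.3741)
cross product → J_v[:, 0] = (3.7317,3.5142,-0.0000)
J_ω[:, 0] = z_0
entry J[1][0] = 3.5142

3.514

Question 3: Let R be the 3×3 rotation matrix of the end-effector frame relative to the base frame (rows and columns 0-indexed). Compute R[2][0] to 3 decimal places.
-0.250

End-effector x-axis (col 0 of R) = (-0.9053,-0.3433,-0.2500)
R[2][0] = -0.2500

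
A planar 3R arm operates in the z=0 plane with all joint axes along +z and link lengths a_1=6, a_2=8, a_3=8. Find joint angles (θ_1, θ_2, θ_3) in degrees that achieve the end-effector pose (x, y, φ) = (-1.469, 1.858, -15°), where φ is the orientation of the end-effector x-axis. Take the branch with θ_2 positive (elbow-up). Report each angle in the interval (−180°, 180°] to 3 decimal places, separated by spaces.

wrist centre = target − a_3·(cos φ, sin φ) = (-9.1964, 3.9286)
cos θ_2 = (100.0074−6²−8²)/(2·6·8) = 0.0001; θ_2 = 89.9956° (elbow-up)
β = atan2(3.9286,-9.1964) = 156.8686°; ψ = atan2(8.0000,6.0006) = 53.1273°
θ_1 = β − ψ = 103.7414°
θ_3 = φ − θ_1 − θ_2 = 151.2631° (wrapped to (-180°,180°])

103.741 89.996 151.263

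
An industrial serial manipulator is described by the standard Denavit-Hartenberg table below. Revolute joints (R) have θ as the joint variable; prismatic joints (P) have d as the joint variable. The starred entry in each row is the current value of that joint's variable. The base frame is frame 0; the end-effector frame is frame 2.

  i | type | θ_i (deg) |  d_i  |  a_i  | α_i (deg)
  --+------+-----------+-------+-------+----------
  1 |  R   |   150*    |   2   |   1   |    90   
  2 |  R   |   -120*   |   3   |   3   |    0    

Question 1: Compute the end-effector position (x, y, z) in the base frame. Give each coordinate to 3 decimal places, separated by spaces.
1.933 2.348 -0.598

after link 1: o_1 = (-0.8660, 0.5000, 2.0000)
after link 2: o_2 = (1.9330, 2.3481, -0.5981)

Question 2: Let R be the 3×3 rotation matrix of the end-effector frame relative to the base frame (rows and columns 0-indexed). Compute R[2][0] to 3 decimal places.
-0.866

End-effector x-axis (col 0 of R) = (0.4330,-0.2500,-0.8660)
R[2][0] = -0.8660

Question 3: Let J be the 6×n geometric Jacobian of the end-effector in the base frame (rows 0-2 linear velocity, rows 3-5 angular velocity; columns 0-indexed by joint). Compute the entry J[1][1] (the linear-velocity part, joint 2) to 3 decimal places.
axis z_1 = (0.5000,0.8660,0.0000); lever o_n−o_1 = (2.7990,1.8481,-2.5981)
cross product → J_v[:, 1] = (-2.2500,1.2990,-1.5000)
J_ω[:, 1] = z_1
entry J[1][1] = 1.2990

1.299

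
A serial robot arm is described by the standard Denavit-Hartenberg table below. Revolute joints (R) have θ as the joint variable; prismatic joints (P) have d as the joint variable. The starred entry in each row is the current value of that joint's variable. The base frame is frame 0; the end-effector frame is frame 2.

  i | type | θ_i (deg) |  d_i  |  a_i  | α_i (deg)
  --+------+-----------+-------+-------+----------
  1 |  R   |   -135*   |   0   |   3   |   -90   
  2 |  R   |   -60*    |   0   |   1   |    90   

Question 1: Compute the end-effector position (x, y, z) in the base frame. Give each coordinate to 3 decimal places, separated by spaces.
-2.475 -2.475 0.866

after link 1: o_1 = (-2.1213, -2.1213, 0.0000)
after link 2: o_2 = (-2.4749, -2.4749, 0.8660)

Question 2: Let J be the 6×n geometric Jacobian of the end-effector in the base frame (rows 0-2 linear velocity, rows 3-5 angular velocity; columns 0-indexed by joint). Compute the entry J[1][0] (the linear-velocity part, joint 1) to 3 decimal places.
-2.475

axis z_0 = ẑ; lever o_n−o_0 = (-2.4749,-2.4749,0.8660)
cross product → J_v[:, 0] = (2.4749,-2.4749,0.0000)
J_ω[:, 0] = z_0
entry J[1][0] = -2.4749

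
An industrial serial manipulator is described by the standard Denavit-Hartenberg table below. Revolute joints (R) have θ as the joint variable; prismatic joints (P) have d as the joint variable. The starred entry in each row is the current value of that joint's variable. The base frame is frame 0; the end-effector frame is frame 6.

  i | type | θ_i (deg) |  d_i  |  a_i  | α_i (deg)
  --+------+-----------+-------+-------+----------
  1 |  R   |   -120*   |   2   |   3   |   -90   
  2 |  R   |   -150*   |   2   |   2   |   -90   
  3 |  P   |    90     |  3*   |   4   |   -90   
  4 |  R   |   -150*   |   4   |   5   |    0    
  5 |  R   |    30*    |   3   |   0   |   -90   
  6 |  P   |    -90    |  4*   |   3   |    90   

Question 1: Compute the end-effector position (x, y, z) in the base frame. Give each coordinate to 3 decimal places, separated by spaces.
-7.821 -11.279 4.495

after link 1: o_1 = (-1.5000, -2.5981, 2.0000)
after link 2: o_2 = (1.0981, -2.0981, 3.0000)
after link 3: o_3 = (-3.1160, -1.3971, 5.5981)
after link 4: o_4 = (-1.7231, -7.6447, 5.7631)
after link 5: o_5 = (-3.0221, -9.8947, 4.2631)
after link 6: o_6 = (-7.8212, -11.2787, 4.4952)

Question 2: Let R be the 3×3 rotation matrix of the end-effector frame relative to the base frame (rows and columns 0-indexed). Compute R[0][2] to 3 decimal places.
-0.217

End-effector z-axis (col 2 of R) = (-0.2165,0.6250,-0.7500)
R[0][2] = -0.2165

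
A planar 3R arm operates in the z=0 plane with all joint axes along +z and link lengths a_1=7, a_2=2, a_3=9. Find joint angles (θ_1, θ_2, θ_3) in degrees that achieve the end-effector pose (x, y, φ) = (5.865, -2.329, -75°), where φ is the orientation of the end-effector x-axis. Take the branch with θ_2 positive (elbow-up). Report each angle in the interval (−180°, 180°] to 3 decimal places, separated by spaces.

wrist centre = target − a_3·(cos φ, sin φ) = (3.5356, 6.3643)
cos θ_2 = (53.0054−7²−2²)/(2·7·2) = 0.0002; θ_2 = 89.9890° (elbow-up)
β = atan2(6.3643,3.5356) = 60.9462°; ψ = atan2(2.0000,7.0004) = 15.9446°
θ_1 = β − ψ = 45.0016°
θ_3 = φ − θ_1 − θ_2 = 150.0094° (wrapped to (-180°,180°])

45.002 89.989 150.009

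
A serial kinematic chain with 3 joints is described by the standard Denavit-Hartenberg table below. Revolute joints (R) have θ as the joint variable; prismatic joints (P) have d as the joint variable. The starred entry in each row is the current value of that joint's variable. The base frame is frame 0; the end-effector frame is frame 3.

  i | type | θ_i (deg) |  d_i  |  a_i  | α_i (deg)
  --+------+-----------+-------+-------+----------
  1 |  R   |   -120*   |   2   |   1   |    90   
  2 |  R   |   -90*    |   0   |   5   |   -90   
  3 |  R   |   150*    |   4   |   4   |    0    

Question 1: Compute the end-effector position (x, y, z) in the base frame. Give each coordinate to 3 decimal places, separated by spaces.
-0.768 -5.330 0.464

after link 1: o_1 = (-0.5000, -0.8660, 2.0000)
after link 2: o_2 = (-0.5000, -0.8660, -3.0000)
after link 3: o_3 = (-0.7679, -5.3301, 0.4641)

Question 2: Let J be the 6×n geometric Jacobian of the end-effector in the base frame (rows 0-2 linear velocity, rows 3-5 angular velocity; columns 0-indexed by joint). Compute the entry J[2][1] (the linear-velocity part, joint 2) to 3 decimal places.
4.000

axis z_1 = (-0.8660,0.5000,0.0000); lever o_n−o_1 = (-0.2679,-4.4641,-1.5359)
cross product → J_v[:, 1] = (-0.7679,-1.3301,4.0000)
J_ω[:, 1] = z_1
entry J[2][1] = 4.0000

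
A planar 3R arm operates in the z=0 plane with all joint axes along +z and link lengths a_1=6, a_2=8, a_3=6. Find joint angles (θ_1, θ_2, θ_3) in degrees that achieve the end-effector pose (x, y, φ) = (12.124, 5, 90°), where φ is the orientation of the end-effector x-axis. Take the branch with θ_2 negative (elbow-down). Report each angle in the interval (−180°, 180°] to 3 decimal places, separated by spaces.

wrist centre = target − a_3·(cos φ, sin φ) = (12.1240, -1.0000)
cos θ_2 = (147.9914−6²−8²)/(2·6·8) = 0.4999; θ_2 = -60.0059° (elbow-down)
β = atan2(-1.0000,12.1240) = -4.7151°; ψ = atan2(-6.9286,9.9993) = -34.7185°
θ_1 = β − ψ = 30.0034°
θ_3 = φ − θ_1 − θ_2 = 120.0025° (wrapped to (-180°,180°])

30.003 -60.006 120.003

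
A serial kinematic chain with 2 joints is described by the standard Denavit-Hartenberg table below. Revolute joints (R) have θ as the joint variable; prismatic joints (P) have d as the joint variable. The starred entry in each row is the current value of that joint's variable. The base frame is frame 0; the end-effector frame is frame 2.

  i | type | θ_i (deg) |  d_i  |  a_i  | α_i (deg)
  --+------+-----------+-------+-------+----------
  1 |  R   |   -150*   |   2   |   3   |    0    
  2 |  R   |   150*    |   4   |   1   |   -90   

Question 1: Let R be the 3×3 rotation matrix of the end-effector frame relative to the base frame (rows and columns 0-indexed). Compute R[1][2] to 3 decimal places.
1.000

End-effector z-axis (col 2 of R) = (0.0000,1.0000,0.0000)
R[1][2] = 1.0000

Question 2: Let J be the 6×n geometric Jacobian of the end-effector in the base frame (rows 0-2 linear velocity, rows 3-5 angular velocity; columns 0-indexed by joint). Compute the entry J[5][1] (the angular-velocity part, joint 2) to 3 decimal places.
1.000

axis z_1 = (0.0000,0.0000,1.0000); lever o_n−o_1 = (1.0000,0.0000,4.0000)
cross product → J_v[:, 1] = (0.0000,1.0000,0.0000)
J_ω[:, 1] = z_1
entry J[5][1] = 1.0000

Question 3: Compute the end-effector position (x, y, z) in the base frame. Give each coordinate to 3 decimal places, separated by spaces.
-1.598 -1.500 6.000

after link 1: o_1 = (-2.5981, -1.5000, 2.0000)
after link 2: o_2 = (-1.5981, -1.5000, 6.0000)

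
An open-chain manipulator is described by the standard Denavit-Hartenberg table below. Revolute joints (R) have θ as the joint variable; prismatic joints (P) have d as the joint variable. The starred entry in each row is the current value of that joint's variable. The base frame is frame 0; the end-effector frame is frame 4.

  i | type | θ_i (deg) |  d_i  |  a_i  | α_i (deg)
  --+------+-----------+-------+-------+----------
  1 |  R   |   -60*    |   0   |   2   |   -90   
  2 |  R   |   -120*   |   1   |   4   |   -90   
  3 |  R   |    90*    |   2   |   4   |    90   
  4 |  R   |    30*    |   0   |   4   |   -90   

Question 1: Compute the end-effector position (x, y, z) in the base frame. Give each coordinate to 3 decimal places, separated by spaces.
-3.866 -6.232 5.464

after link 1: o_1 = (1.0000, -1.7321, 0.0000)
after link 2: o_2 = (0.8660, 0.5000, 3.4641)
after link 3: o_3 = (-1.7321, -3.0000, 4.4641)
after link 4: o_4 = (-3.8660, -6.2321, 5.4641)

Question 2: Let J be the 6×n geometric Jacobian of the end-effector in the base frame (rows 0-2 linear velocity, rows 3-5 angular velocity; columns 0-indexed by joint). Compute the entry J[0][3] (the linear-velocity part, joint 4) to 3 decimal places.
axis z_3 = (-0.2500,0.4330,0.8660); lever o_n−o_3 = (-2.1340,-3.2321,1.0000)
cross product → J_v[:, 3] = (3.2321,-1.5981,1.7321)
J_ω[:, 3] = z_3
entry J[0][3] = 3.2321

3.232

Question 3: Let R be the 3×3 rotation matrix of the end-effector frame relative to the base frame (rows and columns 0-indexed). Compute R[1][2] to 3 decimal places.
End-effector z-axis (col 2 of R) = (0.8080,-0.3995,0.4330)
R[1][2] = -0.3995

-0.400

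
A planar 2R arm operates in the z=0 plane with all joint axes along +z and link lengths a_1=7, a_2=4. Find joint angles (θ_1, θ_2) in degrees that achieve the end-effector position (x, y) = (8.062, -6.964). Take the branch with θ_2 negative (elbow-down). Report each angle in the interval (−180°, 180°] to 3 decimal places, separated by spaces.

cos θ_2 = (113.4931−7²−4²)/(2·7·4) = 0.8659; θ_2 = -30.0088° (elbow-down)
β = atan2(-6.9640,8.0620) = -40.8206°; ψ = atan2(-2.0005,10.4638) = -10.8235°
θ_1 = β − ψ = -29.9971°

-29.997 -30.009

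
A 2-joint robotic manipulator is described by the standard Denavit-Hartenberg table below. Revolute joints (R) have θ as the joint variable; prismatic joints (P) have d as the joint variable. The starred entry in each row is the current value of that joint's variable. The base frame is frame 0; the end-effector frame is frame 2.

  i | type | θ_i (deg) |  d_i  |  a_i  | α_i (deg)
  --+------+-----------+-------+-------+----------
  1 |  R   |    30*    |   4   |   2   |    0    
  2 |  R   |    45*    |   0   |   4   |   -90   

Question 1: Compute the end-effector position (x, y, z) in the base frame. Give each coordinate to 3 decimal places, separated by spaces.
after link 1: o_1 = (1.7321, 1.0000, 4.0000)
after link 2: o_2 = (2.7673, 4.8637, 4.0000)

2.767 4.864 4.000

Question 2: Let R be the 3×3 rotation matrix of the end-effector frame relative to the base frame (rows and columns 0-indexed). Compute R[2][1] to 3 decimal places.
End-effector y-axis (col 1 of R) = (-0.0000,0.0000,-1.0000)
R[2][1] = -1.0000

-1.000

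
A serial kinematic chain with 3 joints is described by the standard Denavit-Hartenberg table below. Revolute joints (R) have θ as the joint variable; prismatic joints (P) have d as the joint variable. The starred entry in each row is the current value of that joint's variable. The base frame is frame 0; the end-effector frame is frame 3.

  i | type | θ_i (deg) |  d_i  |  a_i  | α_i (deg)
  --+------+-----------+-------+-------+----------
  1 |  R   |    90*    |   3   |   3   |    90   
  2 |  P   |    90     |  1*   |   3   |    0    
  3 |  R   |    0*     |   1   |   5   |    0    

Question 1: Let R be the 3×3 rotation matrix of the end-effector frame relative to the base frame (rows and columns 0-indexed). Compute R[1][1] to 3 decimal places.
End-effector y-axis (col 1 of R) = (-0.0000,-1.0000,0.0000)
R[1][1] = -1.0000

-1.000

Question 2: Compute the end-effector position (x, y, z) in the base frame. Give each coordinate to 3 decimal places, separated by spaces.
after link 1: o_1 = (0.0000, 3.0000, 3.0000)
after link 2: o_2 = (1.0000, 3.0000, 6.0000)
after link 3: o_3 = (2.0000, 3.0000, 11.0000)

2.000 3.000 11.000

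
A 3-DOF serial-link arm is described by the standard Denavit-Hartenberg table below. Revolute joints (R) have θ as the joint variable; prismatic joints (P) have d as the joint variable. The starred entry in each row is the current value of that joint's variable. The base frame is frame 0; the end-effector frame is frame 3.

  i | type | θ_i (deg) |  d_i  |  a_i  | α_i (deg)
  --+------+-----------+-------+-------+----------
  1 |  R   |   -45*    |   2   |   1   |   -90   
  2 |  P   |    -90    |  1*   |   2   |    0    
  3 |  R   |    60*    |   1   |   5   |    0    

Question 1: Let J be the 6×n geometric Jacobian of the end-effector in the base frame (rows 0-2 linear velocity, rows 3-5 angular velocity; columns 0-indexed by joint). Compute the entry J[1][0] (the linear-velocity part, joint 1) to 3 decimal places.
axis z_0 = ẑ; lever o_n−o_0 = (5.1832,-2.3548,6.5000)
cross product → J_v[:, 0] = (2.3548,5.1832,-0.0000)
J_ω[:, 0] = z_0
entry J[1][0] = 5.1832

5.183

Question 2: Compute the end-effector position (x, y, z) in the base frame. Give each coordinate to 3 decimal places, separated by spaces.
5.183 -2.355 6.500

after link 1: o_1 = (0.7071, -0.7071, 2.0000)
after link 2: o_2 = (1.4142, -0.0000, 4.0000)
after link 3: o_3 = (5.1832, -2.3548, 6.5000)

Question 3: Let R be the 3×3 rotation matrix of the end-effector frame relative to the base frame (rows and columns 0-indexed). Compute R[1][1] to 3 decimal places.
End-effector y-axis (col 1 of R) = (0.3536,-0.3536,-0.8660)
R[1][1] = -0.3536

-0.354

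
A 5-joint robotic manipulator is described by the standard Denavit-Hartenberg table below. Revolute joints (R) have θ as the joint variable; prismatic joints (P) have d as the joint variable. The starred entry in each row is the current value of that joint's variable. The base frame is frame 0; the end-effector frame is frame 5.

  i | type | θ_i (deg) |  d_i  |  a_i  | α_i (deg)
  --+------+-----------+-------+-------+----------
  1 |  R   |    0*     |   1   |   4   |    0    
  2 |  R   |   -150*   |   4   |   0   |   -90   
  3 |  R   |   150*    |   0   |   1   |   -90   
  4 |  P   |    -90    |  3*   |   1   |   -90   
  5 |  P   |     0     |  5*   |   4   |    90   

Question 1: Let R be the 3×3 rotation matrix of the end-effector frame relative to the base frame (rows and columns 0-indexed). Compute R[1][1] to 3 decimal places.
End-effector y-axis (col 1 of R) = (0.7500,0.4330,-0.5000)
R[1][1] = 0.4330

0.433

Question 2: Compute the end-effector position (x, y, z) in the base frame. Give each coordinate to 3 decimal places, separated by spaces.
after link 1: o_1 = (4.0000, 0.0000, 1.0000)
after link 2: o_2 = (4.0000, 0.0000, 5.0000)
after link 3: o_3 = (4.7500, 0.4330, 4.5000)
after link 4: o_4 = (6.5490, 0.3170, 7.0981)
after link 5: o_5 = (12.2990, -0.9821, 4.5981)

12.299 -0.982 4.598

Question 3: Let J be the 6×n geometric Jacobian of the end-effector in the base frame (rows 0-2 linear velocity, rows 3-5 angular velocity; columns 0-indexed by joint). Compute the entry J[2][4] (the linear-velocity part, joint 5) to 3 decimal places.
-0.500

prismatic axis z_4 = (0.7500,0.4330,-0.5000)
J_v[:, 4] = z_4; J_ω[:, 4] = (0,0,0)
entry J[2][4] = -0.5000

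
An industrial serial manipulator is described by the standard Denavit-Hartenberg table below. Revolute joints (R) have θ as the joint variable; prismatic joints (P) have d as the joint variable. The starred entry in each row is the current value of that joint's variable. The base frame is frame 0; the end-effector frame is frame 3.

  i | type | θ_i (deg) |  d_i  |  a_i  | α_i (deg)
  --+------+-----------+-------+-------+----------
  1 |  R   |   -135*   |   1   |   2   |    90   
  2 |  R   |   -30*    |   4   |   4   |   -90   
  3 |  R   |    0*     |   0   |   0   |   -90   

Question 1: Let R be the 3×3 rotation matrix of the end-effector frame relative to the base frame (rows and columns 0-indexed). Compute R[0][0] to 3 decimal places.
End-effector x-axis (col 0 of R) = (-0.6124,-0.6124,-0.5000)
R[0][0] = -0.6124

-0.612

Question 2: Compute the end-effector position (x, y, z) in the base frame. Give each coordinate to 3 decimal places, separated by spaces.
-6.692 -1.035 -1.000

after link 1: o_1 = (-1.4142, -1.4142, 1.0000)
after link 2: o_2 = (-6.6921, -1.0353, -1.0000)
after link 3: o_3 = (-6.6921, -1.0353, -1.0000)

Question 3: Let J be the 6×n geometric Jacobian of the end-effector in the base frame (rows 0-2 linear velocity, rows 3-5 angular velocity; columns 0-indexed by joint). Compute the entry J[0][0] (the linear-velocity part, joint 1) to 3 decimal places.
1.035

axis z_0 = ẑ; lever o_n−o_0 = (-6.6921,-1.0353,-1.0000)
cross product → J_v[:, 0] = (1.0353,-6.6921,0.0000)
J_ω[:, 0] = z_0
entry J[0][0] = 1.0353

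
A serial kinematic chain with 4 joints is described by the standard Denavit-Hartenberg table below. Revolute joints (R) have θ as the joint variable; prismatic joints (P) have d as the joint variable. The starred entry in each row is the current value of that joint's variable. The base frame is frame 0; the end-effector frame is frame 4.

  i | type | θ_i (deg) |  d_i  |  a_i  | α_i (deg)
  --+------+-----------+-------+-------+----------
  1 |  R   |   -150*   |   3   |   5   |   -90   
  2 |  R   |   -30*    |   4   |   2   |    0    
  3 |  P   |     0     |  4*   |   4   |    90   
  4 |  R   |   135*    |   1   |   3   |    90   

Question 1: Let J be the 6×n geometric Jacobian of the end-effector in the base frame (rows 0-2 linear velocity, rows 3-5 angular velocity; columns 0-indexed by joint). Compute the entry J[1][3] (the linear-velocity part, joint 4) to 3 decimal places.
2.756

axis z_3 = (0.4330,0.2500,0.8660); lever o_n−o_3 = (3.0847,-0.6686,-0.1946)
cross product → J_v[:, 3] = (0.5303,2.7557,-1.0607)
J_ω[:, 3] = z_3
entry J[1][3] = 2.7557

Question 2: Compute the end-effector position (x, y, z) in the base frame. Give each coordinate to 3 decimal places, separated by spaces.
-1.745 -12.695 5.805

after link 1: o_1 = (-4.3301, -2.5000, 3.0000)
after link 2: o_2 = (-3.8301, -6.8301, 4.0000)
after link 3: o_3 = (-4.8301, -12.0263, 6.0000)
after link 4: o_4 = (-1.7455, -12.6948, 5.8054)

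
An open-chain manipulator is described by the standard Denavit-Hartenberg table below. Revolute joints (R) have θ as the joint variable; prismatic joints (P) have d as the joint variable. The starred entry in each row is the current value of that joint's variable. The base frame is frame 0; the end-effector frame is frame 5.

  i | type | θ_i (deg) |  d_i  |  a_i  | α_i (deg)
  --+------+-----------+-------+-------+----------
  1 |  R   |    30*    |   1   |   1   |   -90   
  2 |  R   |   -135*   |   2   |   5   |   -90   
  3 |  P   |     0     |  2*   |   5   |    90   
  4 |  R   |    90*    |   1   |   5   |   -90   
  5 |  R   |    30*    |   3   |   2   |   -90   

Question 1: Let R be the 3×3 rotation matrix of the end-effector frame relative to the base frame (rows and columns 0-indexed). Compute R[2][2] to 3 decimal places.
-0.354

End-effector z-axis (col 2 of R) = (0.1268,-0.9268,-0.3536)
R[2][2] = -0.3536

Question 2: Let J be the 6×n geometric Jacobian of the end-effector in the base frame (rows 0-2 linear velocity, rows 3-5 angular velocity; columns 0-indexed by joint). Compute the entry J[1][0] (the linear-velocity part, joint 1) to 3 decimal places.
0.927

axis z_0 = ẑ; lever o_n−o_0 = (0.9267,2.8444,12.1242)
cross product → J_v[:, 0] = (-2.8444,0.9267,0.0000)
J_ω[:, 0] = z_0
entry J[1][0] = 0.9267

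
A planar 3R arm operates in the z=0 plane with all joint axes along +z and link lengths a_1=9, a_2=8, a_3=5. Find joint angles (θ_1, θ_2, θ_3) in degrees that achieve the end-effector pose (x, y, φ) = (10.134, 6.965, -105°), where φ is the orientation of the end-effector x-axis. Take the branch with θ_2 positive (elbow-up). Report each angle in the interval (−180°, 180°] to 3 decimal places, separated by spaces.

wrist centre = target − a_3·(cos φ, sin φ) = (11.4281, 11.7946)
cos θ_2 = (269.7146−9²−8²)/(2·9·8) = 0.8661; θ_2 = 29.9944° (elbow-up)
β = atan2(11.7946,11.4281) = 45.9042°; ψ = atan2(3.9993,15.9286) = 14.0944°
θ_1 = β − ψ = 31.8099°
θ_3 = φ − θ_1 − θ_2 = -166.8043° (wrapped to (-180°,180°])

31.810 29.994 -166.804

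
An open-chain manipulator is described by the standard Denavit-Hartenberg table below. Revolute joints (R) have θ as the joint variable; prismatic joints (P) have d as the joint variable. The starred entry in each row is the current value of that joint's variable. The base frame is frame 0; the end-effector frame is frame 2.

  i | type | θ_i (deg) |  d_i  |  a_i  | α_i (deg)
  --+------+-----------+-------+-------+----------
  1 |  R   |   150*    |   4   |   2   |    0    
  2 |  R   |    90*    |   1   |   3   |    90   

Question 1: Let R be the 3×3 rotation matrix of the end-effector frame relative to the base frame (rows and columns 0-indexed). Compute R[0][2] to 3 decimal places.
End-effector z-axis (col 2 of R) = (-0.8660,0.5000,0.0000)
R[0][2] = -0.8660

-0.866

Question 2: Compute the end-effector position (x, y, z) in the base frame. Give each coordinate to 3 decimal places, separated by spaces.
-3.232 -1.598 5.000

after link 1: o_1 = (-1.7321, 1.0000, 4.0000)
after link 2: o_2 = (-3.2321, -1.5981, 5.0000)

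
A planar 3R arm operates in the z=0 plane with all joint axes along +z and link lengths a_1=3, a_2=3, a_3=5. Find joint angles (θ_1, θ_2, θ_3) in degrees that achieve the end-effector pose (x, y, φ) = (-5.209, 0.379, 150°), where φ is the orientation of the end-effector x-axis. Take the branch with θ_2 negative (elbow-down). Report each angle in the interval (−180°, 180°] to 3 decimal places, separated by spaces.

wrist centre = target − a_3·(cos φ, sin φ) = (-0.8789, -2.1210)
cos θ_2 = (5.2711−3²−3²)/(2·3·3) = -0.7072; θ_2 = -135.0046° (elbow-down)
β = atan2(-2.1210,-0.8789) = -112.5075°; ψ = atan2(-2.1212,0.8785) = -67.5023°
θ_1 = β − ψ = -45.0052°
θ_3 = φ − θ_1 − θ_2 = -29.9902° (wrapped to (-180°,180°])

-45.005 -135.005 -29.990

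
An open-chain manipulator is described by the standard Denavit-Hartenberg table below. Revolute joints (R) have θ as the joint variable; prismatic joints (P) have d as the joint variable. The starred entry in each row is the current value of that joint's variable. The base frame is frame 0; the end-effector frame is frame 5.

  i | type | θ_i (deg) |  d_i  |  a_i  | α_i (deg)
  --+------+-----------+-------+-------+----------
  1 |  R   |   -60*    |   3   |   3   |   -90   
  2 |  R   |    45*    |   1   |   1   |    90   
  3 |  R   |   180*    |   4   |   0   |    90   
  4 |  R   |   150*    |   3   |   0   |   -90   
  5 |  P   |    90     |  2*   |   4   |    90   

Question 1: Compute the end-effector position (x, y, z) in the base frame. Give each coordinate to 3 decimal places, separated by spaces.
3.009 -5.212 3.189

after link 1: o_1 = (1.5000, -2.5981, 3.0000)
after link 2: o_2 = (2.7196, -2.7104, 2.2929)
after link 3: o_3 = (4.1338, -5.1599, 5.1213)
after link 4: o_4 = (6.7319, -3.6599, 5.1213)
after link 5: o_5 = (3.0089, -5.2117, 3.1895)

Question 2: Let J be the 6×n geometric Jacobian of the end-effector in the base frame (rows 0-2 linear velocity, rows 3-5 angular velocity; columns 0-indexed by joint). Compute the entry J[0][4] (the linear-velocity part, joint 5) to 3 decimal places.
-0.129

prismatic axis z_4 = (-0.1294,0.2241,-0.9659)
J_v[:, 4] = z_4; J_ω[:, 4] = (0,0,0)
entry J[0][4] = -0.1294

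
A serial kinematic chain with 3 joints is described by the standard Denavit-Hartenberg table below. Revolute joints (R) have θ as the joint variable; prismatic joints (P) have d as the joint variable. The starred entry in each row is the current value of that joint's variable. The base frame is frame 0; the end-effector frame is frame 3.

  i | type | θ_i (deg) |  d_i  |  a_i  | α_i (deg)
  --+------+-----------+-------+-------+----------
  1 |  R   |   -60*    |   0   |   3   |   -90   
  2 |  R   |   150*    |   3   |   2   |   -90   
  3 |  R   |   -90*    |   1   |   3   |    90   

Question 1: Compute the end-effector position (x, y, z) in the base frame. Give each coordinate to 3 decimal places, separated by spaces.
after link 1: o_1 = (1.5000, -2.5981, 0.0000)
after link 2: o_2 = (3.2321, 0.4019, -1.0000)
after link 3: o_3 = (5.5801, 2.3349, -0.1340)

5.580 2.335 -0.134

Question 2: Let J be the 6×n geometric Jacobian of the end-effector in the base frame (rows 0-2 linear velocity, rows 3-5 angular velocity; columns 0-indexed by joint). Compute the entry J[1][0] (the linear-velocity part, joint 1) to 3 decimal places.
5.580

axis z_0 = ẑ; lever o_n−o_0 = (5.5801,2.3349,-0.1340)
cross product → J_v[:, 0] = (-2.3349,5.5801,0.0000)
J_ω[:, 0] = z_0
entry J[1][0] = 5.5801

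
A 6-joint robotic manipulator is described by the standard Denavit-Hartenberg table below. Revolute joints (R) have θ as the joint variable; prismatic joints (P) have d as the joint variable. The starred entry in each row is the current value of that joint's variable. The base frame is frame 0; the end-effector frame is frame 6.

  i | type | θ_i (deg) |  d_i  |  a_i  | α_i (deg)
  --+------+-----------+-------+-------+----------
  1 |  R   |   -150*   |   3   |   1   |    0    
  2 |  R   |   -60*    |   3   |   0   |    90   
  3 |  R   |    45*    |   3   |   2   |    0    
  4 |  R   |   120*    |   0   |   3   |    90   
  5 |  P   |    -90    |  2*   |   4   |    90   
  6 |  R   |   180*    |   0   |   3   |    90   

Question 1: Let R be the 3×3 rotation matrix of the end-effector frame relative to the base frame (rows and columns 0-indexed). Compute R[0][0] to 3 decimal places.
End-effector x-axis (col 0 of R) = (0.5000,0.8660,0.0000)
R[0][0] = 0.5000

0.500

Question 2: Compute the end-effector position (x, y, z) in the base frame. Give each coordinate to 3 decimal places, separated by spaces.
0.970 0.749 10.123

after link 1: o_1 = (-0.8660, -0.5000, 3.0000)
after link 2: o_2 = (-0.8660, -0.5000, 6.0000)
after link 3: o_3 = (-0.5908, 2.8052, 7.4142)
after link 4: o_4 = (1.9188, 1.3563, 8.1907)
after link 5: o_5 = (-0.5295, -1.8490, 10.1225)
after link 6: o_6 = (0.9705, 0.7491, 10.1225)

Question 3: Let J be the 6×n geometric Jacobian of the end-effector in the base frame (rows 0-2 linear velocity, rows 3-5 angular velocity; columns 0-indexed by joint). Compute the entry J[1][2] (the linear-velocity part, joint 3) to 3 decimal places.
axis z_2 = (0.5000,0.8660,0.0000); lever o_n−o_2 = (1.8365,1.2491,4.1225)
cross product → J_v[:, 2] = (3.5702,-2.0613,-0.9659)
J_ω[:, 2] = z_2
entry J[1][2] = -2.0613

-2.061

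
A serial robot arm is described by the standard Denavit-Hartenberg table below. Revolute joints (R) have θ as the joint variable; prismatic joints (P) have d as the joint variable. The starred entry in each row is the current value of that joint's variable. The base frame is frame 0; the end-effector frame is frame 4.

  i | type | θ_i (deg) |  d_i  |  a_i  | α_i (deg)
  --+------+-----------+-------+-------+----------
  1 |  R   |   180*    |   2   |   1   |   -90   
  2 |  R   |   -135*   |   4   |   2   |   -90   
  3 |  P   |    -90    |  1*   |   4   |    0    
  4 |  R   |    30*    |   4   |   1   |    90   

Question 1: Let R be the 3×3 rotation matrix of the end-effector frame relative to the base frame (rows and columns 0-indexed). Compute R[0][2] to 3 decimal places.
-0.612

End-effector z-axis (col 2 of R) = (-0.6124,-0.5000,-0.6124)
R[0][2] = -0.6124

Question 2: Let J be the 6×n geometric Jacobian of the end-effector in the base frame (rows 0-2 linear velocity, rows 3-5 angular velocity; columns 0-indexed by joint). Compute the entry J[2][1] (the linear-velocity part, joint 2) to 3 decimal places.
axis z_1 = (-0.0000,-1.0000,0.0000); lever o_n−o_1 = (-1.7678,-8.8660,5.3033)
cross product → J_v[:, 1] = (-5.3033,0.0000,-1.7678)
J_ω[:, 1] = z_1
entry J[2][1] = -1.7678

-1.768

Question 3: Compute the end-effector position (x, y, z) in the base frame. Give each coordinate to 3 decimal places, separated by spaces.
-2.768 -8.866 7.303

after link 1: o_1 = (-1.0000, 0.0000, 2.0000)
after link 2: o_2 = (0.4142, -4.0000, 3.4142)
after link 3: o_3 = (-0.2929, -8.0000, 4.1213)
after link 4: o_4 = (-2.7678, -8.8660, 7.3033)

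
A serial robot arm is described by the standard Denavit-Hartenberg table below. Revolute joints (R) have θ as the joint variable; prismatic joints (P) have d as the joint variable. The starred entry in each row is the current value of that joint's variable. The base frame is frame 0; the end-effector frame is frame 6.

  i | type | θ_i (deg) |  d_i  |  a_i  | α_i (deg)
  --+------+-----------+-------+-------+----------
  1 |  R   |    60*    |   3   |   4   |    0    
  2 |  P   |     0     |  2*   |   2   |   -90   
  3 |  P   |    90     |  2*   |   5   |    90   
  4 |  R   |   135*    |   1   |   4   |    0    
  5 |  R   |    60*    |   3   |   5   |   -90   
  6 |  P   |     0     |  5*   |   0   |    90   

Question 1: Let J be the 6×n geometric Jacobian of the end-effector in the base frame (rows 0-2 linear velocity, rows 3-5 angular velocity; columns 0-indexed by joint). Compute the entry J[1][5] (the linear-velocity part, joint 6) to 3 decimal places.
-0.483

prismatic axis z_5 = (0.8365,-0.4830,-0.2588)
J_v[:, 5] = z_5; J_ω[:, 5] = (0,0,0)
entry J[1][5] = -0.4830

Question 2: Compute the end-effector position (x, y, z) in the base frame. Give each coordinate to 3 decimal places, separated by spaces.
6.122 8.013 6.364

after link 1: o_1 = (2.0000, 3.4641, 3.0000)
after link 2: o_2 = (3.0000, 5.1962, 5.0000)
after link 3: o_3 = (1.2679, 6.1962, 0.0000)
after link 4: o_4 = (-0.6815, 8.4764, 2.8284)
after link 5: o_5 = (1.9392, 10.4274, 7.6581)
after link 6: o_6 = (6.1218, 8.0126, 6.3640)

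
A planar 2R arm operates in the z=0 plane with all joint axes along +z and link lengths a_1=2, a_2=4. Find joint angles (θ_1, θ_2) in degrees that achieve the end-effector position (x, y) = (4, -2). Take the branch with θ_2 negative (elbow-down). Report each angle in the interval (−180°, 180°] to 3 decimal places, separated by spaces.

cos θ_2 = (20.0000−2²−4²)/(2·2·4) = 0.0000; θ_2 = -90.0000° (elbow-down)
β = atan2(-2.0000,4.0000) = -26.5651°; ψ = atan2(-4.0000,2.0000) = -63.4349°
θ_1 = β − ψ = 36.8699°

36.870 -90.000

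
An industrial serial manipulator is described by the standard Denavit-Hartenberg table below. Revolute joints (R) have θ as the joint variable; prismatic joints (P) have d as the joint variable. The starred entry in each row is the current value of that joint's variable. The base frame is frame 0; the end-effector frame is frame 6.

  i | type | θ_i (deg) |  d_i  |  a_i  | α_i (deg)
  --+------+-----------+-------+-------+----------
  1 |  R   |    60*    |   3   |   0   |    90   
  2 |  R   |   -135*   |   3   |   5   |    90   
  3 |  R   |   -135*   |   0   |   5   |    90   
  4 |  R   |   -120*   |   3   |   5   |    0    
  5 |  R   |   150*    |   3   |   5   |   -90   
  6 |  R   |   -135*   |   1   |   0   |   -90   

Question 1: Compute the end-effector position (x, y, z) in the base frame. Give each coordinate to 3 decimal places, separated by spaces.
4.052 1.484 4.948

after link 1: o_1 = (0.0000, 0.0000, 3.0000)
after link 2: o_2 = (0.8303, -4.5619, -0.5355)
after link 3: o_3 = (-0.9816, -0.6290, 1.9645)
after link 4: o_4 = (4.0424, 0.2946, -0.8474)
after link 5: o_5 = (4.1765, 2.4080, 4.5854)
after link 6: o_6 = (4.0515, 1.4843, 4.9478)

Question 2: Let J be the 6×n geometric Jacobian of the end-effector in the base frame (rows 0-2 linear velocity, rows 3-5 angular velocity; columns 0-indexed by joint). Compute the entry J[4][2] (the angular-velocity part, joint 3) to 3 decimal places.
axis z_2 = (-0.3536,-0.6124,0.7071); lever o_n−o_2 = (3.2212,6.0462,5.4833)
cross product → J_v[:, 2] = (-7.6332,4.2164,-0.1651)
J_ω[:, 2] = z_2
entry J[4][2] = -0.6124

-0.612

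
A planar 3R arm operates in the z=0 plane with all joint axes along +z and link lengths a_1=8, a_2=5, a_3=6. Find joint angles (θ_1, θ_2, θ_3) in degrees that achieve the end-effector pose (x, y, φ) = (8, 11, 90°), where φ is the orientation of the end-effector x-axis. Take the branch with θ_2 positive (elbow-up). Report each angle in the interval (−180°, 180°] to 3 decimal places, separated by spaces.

wrist centre = target − a_3·(cos φ, sin φ) = (8.0000, 5.0000)
cos θ_2 = (89.0000−8²−5²)/(2·8·5) = 0.0000; θ_2 = 90.0000° (elbow-up)
β = atan2(5.0000,8.0000) = 32.0054°; ψ = atan2(5.0000,8.0000) = 32.0054°
θ_1 = β − ψ = 0.0000°
θ_3 = φ − θ_1 − θ_2 = 0.0000° (wrapped to (-180°,180°])

0.000 90.000 0.000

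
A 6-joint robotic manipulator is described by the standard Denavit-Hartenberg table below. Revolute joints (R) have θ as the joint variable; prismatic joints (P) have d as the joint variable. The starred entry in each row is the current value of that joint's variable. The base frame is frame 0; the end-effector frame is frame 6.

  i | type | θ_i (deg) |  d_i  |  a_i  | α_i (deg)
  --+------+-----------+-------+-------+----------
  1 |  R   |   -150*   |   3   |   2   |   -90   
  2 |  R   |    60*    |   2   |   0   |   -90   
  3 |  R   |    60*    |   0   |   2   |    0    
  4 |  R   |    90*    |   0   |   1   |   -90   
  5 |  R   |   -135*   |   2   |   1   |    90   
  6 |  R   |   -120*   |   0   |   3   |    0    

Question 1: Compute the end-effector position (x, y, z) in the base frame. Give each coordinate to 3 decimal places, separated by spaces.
after link 1: o_1 = (-1.7321, -1.0000, 3.0000)
after link 2: o_2 = (-0.7321, -2.7321, 3.0000)
after link 3: o_3 = (-2.0311, -1.4821, 2.1340)
after link 4: o_4 = (-1.9061, -0.8325, 2.8840)
after link 5: o_5 = (-0.1651, -2.2356, 2.8661)
after link 6: o_6 = (-2.5155, -0.3822, 3.0669)

-2.516 -0.382 3.067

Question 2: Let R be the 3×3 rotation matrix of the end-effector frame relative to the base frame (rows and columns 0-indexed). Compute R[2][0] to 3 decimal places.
0.067

End-effector x-axis (col 0 of R) = (-0.7835,0.6178,0.0669)
R[2][0] = 0.0669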